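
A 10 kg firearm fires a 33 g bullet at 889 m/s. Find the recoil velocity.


v_recoil = m_p * v_p / m_gun = 0.033 * 889 / 10 = 2.934 m/s

2.934 m/s


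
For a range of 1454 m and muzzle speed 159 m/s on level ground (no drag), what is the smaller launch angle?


sin(2*theta) = R*g/v0^2 = 1454*9.81/159^2 = 0.564208, theta = arcsin(0.564208)/2 = 17.17°

17.17 degrees


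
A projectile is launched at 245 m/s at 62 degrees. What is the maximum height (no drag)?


H = (v0*sin(theta))^2 / (2g) = (245*sin(62°))^2 / (2*9.81) = 2385 m

2385 m


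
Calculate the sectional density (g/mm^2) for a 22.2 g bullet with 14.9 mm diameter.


SD = m/d^2 = 22.2/14.9^2 = 0.1 g/mm^2

0.1 g/mm^2


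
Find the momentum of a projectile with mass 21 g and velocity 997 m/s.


p = m*v = 0.021*997 = 20.94 kg·m/s

20.94 kg·m/s


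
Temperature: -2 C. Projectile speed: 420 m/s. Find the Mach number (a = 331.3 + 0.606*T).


a = 331.3 + 0.606*(-2) = 330.088 m/s
M = v/a = 420/330.088 = 1.272

1.272


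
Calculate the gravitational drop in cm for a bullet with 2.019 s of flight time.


drop = 0.5*g*t^2 = 0.5*9.81*2.019^2 = 19.9946 m ≈ 1999 cm

1999 cm


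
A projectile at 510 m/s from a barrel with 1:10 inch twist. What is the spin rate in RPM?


twist_m = 10*0.0254 = 0.254 m
spin = v/twist = 510/0.254 = 2007.874 rev/s
RPM = spin*60 = 2007.874*60 ≈ 120472 RPM

120472 RPM


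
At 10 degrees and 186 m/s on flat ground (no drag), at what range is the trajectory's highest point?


R = v0^2*sin(2*theta)/g = 186^2*sin(2*10°)/9.81 = 1206.17 m
apex_dist = R/2 = 1206.17/2 = 603.1 m

603.1 m


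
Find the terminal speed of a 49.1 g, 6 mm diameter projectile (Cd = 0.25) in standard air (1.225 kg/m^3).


A = pi*(d/2)^2 = pi*(6/2000)^2 = 2.82743e-05 m^2
vt = sqrt(2mg/(Cd*rho*A)) = sqrt(2*0.0491*9.81/(0.25 * 1.225 * 2.82743e-05)) = 333.5 m/s

333.5 m/s


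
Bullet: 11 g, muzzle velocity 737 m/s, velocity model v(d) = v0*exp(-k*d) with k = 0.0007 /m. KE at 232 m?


v = v0*exp(-k*d) = 737*exp(-0.0007*232) = 626.525 m/s
E = 0.5*m*v^2 = 0.5*0.011*626.525^2 = 2159 J

2159 J


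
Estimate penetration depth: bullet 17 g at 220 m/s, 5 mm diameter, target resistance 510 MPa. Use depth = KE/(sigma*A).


A = pi*(d/2)^2 = pi*(5/2)^2 = 19.635 mm^2
E = 0.5*m*v^2 = 0.5*0.017*220^2 = 411.4 J
depth = E/(sigma*A) = 411.4 J / (510 MPa * 19.635 mm^2) = 411.4/(510 * 19.635) m = 0.0410832 m ≈ 41.08 mm

41.08 mm


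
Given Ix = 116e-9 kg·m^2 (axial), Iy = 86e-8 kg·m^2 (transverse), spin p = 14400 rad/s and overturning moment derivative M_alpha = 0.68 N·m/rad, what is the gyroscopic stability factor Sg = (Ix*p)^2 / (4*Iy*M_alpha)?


Sg = Ix^2 * p^2 / (4 * Iy * M_alpha) = (116e-9)^2 * 14400^2 / (4 * 86e-8 * 0.68) = 1.193

1.193


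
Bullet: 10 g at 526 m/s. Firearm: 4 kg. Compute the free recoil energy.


v_r = m_p*v_p/m_gun = 0.01*526/4 = 1.315 m/s, E_r = 0.5*m_gun*v_r^2 = 0.5*4*1.315^2 = 3.458 J

3.458 J


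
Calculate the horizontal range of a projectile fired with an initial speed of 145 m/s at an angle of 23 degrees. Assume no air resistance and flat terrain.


R = v0^2 * sin(2*theta) / g = 145^2 * sin(2*23°) / 9.81 = 1542 m

1542 m


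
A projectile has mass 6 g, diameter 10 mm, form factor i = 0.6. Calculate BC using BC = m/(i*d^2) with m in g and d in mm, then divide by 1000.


BC = m/(i*d^2*1000) = 6/(0.6 * 10^2 * 1000) = 0.0001

0.0001


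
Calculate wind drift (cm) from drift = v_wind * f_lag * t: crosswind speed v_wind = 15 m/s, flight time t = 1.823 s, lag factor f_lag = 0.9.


drift = v_wind * lag * t = 15 * 0.9 * 1.823 = 24.6105 m ≈ 2461 cm

2461 cm


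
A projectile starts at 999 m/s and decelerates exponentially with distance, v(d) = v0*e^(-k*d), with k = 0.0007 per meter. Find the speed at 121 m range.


v = v0*exp(-k*d) = 999*exp(-0.0007*121) = 917.9 m/s

917.9 m/s


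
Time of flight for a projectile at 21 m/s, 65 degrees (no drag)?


T = 2*v0*sin(theta)/g = 2*21*sin(65°)/9.81 = 3.88 s

3.88 s


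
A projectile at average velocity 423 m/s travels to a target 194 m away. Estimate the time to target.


t = d/v = 194/423 = 0.4586 s

0.4586 s


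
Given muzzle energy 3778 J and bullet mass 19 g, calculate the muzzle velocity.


v = sqrt(2*E/m) = sqrt(2*3778/0.019) = 630.6 m/s

630.6 m/s


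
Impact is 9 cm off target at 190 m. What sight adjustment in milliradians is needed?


1 mrad subtends 1 cm per 10 m of range, so adj = error_cm / (dist_m / 10) = 9 / (190/10) = 0.4737 mrad

0.4737 mrad


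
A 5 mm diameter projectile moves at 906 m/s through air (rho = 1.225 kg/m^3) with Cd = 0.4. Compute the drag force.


A = pi*(d/2)^2 = pi*(5/2000)^2 = 1.96350e-05 m^2
Fd = 0.5*Cd*rho*A*v^2 = 0.5*0.4*1.225*1.96350e-05*906^2 = 3.949 N

3.949 N


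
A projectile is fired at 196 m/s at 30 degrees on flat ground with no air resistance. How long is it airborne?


T = 2*v0*sin(theta)/g = 2*196*sin(30°)/9.81 = 19.98 s

19.98 s


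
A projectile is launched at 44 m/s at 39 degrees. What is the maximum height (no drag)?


H = (v0*sin(theta))^2 / (2g) = (44*sin(39°))^2 / (2*9.81) = 39.08 m

39.08 m


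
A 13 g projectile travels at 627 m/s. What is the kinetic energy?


E = 0.5*m*v^2 = 0.5*0.013*627^2 = 2555 J

2555 J


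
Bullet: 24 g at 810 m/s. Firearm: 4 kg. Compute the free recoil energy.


v_r = m_p*v_p/m_gun = 0.024*810/4 = 4.86 m/s, E_r = 0.5*m_gun*v_r^2 = 0.5*4*4.86^2 = 47.24 J

47.24 J


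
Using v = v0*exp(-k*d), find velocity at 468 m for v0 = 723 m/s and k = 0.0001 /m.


v = v0*exp(-k*d) = 723*exp(-0.0001*468) = 689.9 m/s

689.9 m/s


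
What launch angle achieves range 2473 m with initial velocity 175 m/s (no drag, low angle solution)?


sin(2*theta) = R*g/v0^2 = 2473*9.81/175^2 = 0.792168, theta = arcsin(0.792168)/2 = 26.19°

26.19 degrees


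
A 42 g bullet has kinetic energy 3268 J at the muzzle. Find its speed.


v = sqrt(2*E/m) = sqrt(2*3268/0.042) = 394.5 m/s

394.5 m/s


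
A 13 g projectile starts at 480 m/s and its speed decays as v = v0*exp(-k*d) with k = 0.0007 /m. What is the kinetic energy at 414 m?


v = v0*exp(-k*d) = 480*exp(-0.0007*414) = 359.238 m/s
E = 0.5*m*v^2 = 0.5*0.013*359.238^2 = 838.8 J

838.8 J


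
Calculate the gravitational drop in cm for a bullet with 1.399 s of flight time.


drop = 0.5*g*t^2 = 0.5*9.81*1.399^2 = 9.60007 m ≈ 960 cm

960 cm


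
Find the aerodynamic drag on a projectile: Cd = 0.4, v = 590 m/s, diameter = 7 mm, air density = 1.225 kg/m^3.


A = pi*(d/2)^2 = pi*(7/2000)^2 = 3.84845e-05 m^2
Fd = 0.5*Cd*rho*A*v^2 = 0.5*0.4*1.225*3.84845e-05*590^2 = 3.282 N

3.282 N


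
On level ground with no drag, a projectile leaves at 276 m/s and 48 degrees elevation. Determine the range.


R = v0^2 * sin(2*theta) / g = 276^2 * sin(2*48°) / 9.81 = 7723 m

7723 m


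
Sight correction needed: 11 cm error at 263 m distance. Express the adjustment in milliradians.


1 mrad subtends 1 cm per 10 m of range, so adj = error_cm / (dist_m / 10) = 11 / (263/10) = 0.4183 mrad

0.4183 mrad


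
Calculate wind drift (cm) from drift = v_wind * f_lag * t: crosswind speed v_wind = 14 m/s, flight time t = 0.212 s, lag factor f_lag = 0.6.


drift = v_wind * lag * t = 14 * 0.6 * 0.212 = 1.7808 m ≈ 178.1 cm

178.1 cm


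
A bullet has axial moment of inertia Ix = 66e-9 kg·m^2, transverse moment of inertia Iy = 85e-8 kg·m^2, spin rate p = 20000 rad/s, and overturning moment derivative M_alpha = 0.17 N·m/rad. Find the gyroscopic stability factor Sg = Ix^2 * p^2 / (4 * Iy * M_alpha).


Sg = Ix^2 * p^2 / (4 * Iy * M_alpha) = (66e-9)^2 * 20000^2 / (4 * 85e-8 * 0.17) = 3.015

3.015


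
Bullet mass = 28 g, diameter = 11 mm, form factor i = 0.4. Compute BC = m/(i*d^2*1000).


BC = m/(i*d^2*1000) = 28/(0.4 * 11^2 * 1000) = 0.0005785

0.0005785


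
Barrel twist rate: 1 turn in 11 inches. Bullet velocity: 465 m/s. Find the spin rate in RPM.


twist_m = 11*0.0254 = 0.2794 m
spin = v/twist = 465/0.2794 = 1664.281 rev/s
RPM = spin*60 = 1664.281*60 ≈ 99857 RPM

99857 RPM


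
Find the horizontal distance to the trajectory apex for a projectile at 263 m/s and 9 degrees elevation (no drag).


R = v0^2*sin(2*theta)/g = 263^2*sin(2*9°)/9.81 = 2178.84 m
apex_dist = R/2 = 2178.84/2 = 1089 m

1089 m


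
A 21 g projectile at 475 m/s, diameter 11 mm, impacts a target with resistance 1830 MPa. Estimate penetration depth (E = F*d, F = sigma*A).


A = pi*(d/2)^2 = pi*(11/2)^2 = 95.0332 mm^2
E = 0.5*m*v^2 = 0.5*0.021*475^2 = 2369.06 J
depth = E/(sigma*A) = 2369.06 J / (1830 MPa * 95.0332 mm^2) = 2369.06/(1830 * 95.0332) m = 0.0136223 m ≈ 13.62 mm

13.62 mm


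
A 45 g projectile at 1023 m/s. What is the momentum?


p = m*v = 0.045*1023 = 46.03 kg·m/s

46.03 kg·m/s


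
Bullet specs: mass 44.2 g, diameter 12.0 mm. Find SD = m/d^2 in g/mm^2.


SD = m/d^2 = 44.2/12.0^2 = 0.3069 g/mm^2

0.3069 g/mm^2


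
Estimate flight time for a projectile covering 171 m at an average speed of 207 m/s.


t = d/v = 171/207 = 0.8261 s

0.8261 s


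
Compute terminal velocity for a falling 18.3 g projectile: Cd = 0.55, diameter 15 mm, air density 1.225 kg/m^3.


A = pi*(d/2)^2 = pi*(15/2000)^2 = 1.76715e-04 m^2
vt = sqrt(2mg/(Cd*rho*A)) = sqrt(2*0.0183*9.81/(0.55 * 1.225 * 1.76715e-04)) = 54.91 m/s

54.91 m/s


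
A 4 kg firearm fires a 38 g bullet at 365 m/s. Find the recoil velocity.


v_recoil = m_p * v_p / m_gun = 0.038 * 365 / 4 = 3.467 m/s

3.467 m/s


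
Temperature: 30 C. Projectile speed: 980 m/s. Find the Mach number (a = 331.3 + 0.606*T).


a = 331.3 + 0.606*(30) = 349.48 m/s
M = v/a = 980/349.48 = 2.804

2.804


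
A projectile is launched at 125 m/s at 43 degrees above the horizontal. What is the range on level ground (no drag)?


R = v0^2 * sin(2*theta) / g = 125^2 * sin(2*43°) / 9.81 = 1589 m

1589 m


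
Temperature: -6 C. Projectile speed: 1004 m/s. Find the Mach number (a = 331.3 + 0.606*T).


a = 331.3 + 0.606*(-6) = 327.664 m/s
M = v/a = 1004/327.664 = 3.064

3.064


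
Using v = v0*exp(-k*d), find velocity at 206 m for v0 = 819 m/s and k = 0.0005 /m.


v = v0*exp(-k*d) = 819*exp(-0.0005*206) = 738.8 m/s

738.8 m/s


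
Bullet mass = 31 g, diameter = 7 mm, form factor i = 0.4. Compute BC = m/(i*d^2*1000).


BC = m/(i*d^2*1000) = 31/(0.4 * 7^2 * 1000) = 0.001582

0.001582


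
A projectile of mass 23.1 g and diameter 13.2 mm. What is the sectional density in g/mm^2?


SD = m/d^2 = 23.1/13.2^2 = 0.1326 g/mm^2

0.1326 g/mm^2


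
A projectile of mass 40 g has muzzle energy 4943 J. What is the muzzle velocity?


v = sqrt(2*E/m) = sqrt(2*4943/0.04) = 497.1 m/s

497.1 m/s


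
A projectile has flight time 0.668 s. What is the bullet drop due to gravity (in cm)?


drop = 0.5*g*t^2 = 0.5*9.81*0.668^2 = 2.18873 m ≈ 218.9 cm

218.9 cm


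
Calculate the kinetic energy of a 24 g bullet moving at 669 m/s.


E = 0.5*m*v^2 = 0.5*0.024*669^2 = 5371 J

5371 J


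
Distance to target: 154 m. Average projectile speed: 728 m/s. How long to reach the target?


t = d/v = 154/728 = 0.2115 s

0.2115 s


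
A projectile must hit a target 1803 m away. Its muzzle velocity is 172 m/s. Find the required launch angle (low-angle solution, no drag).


sin(2*theta) = R*g/v0^2 = 1803*9.81/172^2 = 0.597871, theta = arcsin(0.597871)/2 = 18.36°

18.36 degrees


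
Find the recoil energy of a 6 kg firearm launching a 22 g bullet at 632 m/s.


v_r = m_p*v_p/m_gun = 0.022*632/6 = 2.31733 m/s, E_r = 0.5*m_gun*v_r^2 = 0.5*6*2.31733^2 = 16.11 J

16.11 J


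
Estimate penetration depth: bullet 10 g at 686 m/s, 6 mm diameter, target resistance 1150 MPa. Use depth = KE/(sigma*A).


A = pi*(d/2)^2 = pi*(6/2)^2 = 28.2743 mm^2
E = 0.5*m*v^2 = 0.5*0.01*686^2 = 2352.98 J
depth = E/(sigma*A) = 2352.98 J / (1150 MPa * 28.2743 mm^2) = 2352.98/(1150 * 28.2743) m = 0.0723649 m ≈ 72.36 mm

72.36 mm


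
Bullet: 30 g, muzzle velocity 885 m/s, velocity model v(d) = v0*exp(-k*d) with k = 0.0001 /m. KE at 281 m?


v = v0*exp(-k*d) = 885*exp(-0.0001*281) = 860.478 m/s
E = 0.5*m*v^2 = 0.5*0.03*860.478^2 = 11106 J

11106 J


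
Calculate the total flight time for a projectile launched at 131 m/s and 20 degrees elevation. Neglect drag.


T = 2*v0*sin(theta)/g = 2*131*sin(20°)/9.81 = 9.134 s

9.134 s


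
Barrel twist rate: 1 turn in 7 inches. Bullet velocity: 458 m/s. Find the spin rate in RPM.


twist_m = 7*0.0254 = 0.1778 m
spin = v/twist = 458/0.1778 = 2575.928 rev/s
RPM = spin*60 = 2575.928*60 ≈ 154556 RPM

154556 RPM


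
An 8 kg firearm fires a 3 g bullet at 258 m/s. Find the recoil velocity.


v_recoil = m_p * v_p / m_gun = 0.003 * 258 / 8 = 0.09675 m/s

0.09675 m/s


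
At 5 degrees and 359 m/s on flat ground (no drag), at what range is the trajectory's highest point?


R = v0^2*sin(2*theta)/g = 359^2*sin(2*5°)/9.81 = 2281.34 m
apex_dist = R/2 = 2281.34/2 = 1141 m

1141 m


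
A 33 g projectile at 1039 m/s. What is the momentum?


p = m*v = 0.033*1039 = 34.29 kg·m/s

34.29 kg·m/s


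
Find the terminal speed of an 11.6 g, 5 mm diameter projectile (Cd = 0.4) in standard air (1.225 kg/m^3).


A = pi*(d/2)^2 = pi*(5/2000)^2 = 1.96350e-05 m^2
vt = sqrt(2mg/(Cd*rho*A)) = sqrt(2*0.0116*9.81/(0.4 * 1.225 * 1.96350e-05)) = 153.8 m/s

153.8 m/s


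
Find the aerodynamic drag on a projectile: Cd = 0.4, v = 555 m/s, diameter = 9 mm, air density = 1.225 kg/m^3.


A = pi*(d/2)^2 = pi*(9/2000)^2 = 6.36173e-05 m^2
Fd = 0.5*Cd*rho*A*v^2 = 0.5*0.4*1.225*6.36173e-05*555^2 = 4.801 N

4.801 N


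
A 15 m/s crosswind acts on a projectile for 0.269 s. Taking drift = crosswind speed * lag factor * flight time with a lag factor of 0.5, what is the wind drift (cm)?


drift = v_wind * lag * t = 15 * 0.5 * 0.269 = 2.0175 m ≈ 201.8 cm

201.8 cm


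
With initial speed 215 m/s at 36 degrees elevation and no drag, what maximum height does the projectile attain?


H = (v0*sin(theta))^2 / (2g) = (215*sin(36°))^2 / (2*9.81) = 814 m

814 m


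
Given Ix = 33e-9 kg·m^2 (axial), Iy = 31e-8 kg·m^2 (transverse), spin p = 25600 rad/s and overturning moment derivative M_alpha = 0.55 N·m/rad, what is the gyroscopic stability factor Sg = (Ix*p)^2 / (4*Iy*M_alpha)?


Sg = Ix^2 * p^2 / (4 * Iy * M_alpha) = (33e-9)^2 * 25600^2 / (4 * 31e-8 * 0.55) = 1.046

1.046


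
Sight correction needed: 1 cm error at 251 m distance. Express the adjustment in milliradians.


1 mrad subtends 1 cm per 10 m of range, so adj = error_cm / (dist_m / 10) = 1 / (251/10) = 0.03984 mrad

0.03984 mrad


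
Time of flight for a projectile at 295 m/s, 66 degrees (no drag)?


T = 2*v0*sin(theta)/g = 2*295*sin(66°)/9.81 = 54.94 s

54.94 s


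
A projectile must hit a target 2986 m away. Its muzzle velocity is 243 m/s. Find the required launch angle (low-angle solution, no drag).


sin(2*theta) = R*g/v0^2 = 2986*9.81/243^2 = 0.496074, theta = arcsin(0.496074)/2 = 14.87°

14.87 degrees


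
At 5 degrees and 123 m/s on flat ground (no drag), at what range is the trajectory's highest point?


R = v0^2*sin(2*theta)/g = 123^2*sin(2*5°)/9.81 = 267.801 m
apex_dist = R/2 = 267.801/2 = 133.9 m

133.9 m


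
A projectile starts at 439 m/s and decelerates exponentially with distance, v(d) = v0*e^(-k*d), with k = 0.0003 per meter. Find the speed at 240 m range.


v = v0*exp(-k*d) = 439*exp(-0.0003*240) = 408.5 m/s

408.5 m/s


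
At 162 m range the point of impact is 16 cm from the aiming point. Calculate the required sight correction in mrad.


1 mrad subtends 1 cm per 10 m of range, so adj = error_cm / (dist_m / 10) = 16 / (162/10) = 0.9877 mrad

0.9877 mrad


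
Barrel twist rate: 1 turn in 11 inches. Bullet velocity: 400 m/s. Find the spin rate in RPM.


twist_m = 11*0.0254 = 0.2794 m
spin = v/twist = 400/0.2794 = 1431.639 rev/s
RPM = spin*60 = 1431.639*60 ≈ 85898 RPM

85898 RPM


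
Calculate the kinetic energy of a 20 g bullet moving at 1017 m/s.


E = 0.5*m*v^2 = 0.5*0.02*1017^2 = 10343 J

10343 J


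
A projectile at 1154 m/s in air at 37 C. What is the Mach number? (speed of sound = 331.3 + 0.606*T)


a = 331.3 + 0.606*(37) = 353.722 m/s
M = v/a = 1154/353.722 = 3.262

3.262


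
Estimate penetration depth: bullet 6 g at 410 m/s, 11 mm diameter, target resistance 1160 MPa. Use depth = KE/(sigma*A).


A = pi*(d/2)^2 = pi*(11/2)^2 = 95.0332 mm^2
E = 0.5*m*v^2 = 0.5*0.006*410^2 = 504.3 J
depth = E/(sigma*A) = 504.3 J / (1160 MPa * 95.0332 mm^2) = 504.3/(1160 * 95.0332) m = 0.00457463 m ≈ 4.575 mm

4.575 mm


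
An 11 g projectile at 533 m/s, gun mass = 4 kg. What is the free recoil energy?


v_r = m_p*v_p/m_gun = 0.011*533/4 = 1.46575 m/s, E_r = 0.5*m_gun*v_r^2 = 0.5*4*1.46575^2 = 4.297 J

4.297 J


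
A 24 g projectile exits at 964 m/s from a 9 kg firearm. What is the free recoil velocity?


v_recoil = m_p * v_p / m_gun = 0.024 * 964 / 9 = 2.571 m/s

2.571 m/s


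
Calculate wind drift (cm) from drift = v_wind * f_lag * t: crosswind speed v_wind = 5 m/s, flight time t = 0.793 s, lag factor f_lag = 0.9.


drift = v_wind * lag * t = 5 * 0.9 * 0.793 = 3.5685 m ≈ 356.9 cm

356.9 cm


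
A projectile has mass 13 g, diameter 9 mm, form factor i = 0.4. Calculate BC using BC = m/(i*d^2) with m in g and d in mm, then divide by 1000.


BC = m/(i*d^2*1000) = 13/(0.4 * 9^2 * 1000) = 0.0004012

0.0004012


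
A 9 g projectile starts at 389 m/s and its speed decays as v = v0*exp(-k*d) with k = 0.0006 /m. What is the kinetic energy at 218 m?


v = v0*exp(-k*d) = 389*exp(-0.0006*218) = 341.306 m/s
E = 0.5*m*v^2 = 0.5*0.009*341.306^2 = 524.2 J

524.2 J


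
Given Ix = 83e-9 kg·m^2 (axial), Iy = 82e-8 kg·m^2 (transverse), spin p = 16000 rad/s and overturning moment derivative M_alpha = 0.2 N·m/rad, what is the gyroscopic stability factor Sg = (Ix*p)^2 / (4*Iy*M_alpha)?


Sg = Ix^2 * p^2 / (4 * Iy * M_alpha) = (83e-9)^2 * 16000^2 / (4 * 82e-8 * 0.2) = 2.688

2.688


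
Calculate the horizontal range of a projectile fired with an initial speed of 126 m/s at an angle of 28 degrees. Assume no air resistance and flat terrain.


R = v0^2 * sin(2*theta) / g = 126^2 * sin(2*28°) / 9.81 = 1342 m

1342 m


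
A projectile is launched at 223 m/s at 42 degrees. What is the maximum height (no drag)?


H = (v0*sin(theta))^2 / (2g) = (223*sin(42°))^2 / (2*9.81) = 1135 m

1135 m


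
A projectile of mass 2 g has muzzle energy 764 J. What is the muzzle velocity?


v = sqrt(2*E/m) = sqrt(2*764/0.002) = 874.1 m/s

874.1 m/s


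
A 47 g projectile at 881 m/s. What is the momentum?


p = m*v = 0.047*881 = 41.41 kg·m/s

41.41 kg·m/s


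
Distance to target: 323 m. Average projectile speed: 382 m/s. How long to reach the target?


t = d/v = 323/382 = 0.8455 s

0.8455 s


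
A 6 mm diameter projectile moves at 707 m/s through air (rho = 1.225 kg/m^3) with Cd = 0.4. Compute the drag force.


A = pi*(d/2)^2 = pi*(6/2000)^2 = 2.82743e-05 m^2
Fd = 0.5*Cd*rho*A*v^2 = 0.5*0.4*1.225*2.82743e-05*707^2 = 3.463 N

3.463 N


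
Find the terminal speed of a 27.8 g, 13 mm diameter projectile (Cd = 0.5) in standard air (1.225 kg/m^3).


A = pi*(d/2)^2 = pi*(13/2000)^2 = 1.32732e-04 m^2
vt = sqrt(2mg/(Cd*rho*A)) = sqrt(2*0.0278*9.81/(0.5 * 1.225 * 1.32732e-04)) = 81.91 m/s

81.91 m/s


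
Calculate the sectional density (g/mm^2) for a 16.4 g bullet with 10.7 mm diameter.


SD = m/d^2 = 16.4/10.7^2 = 0.1432 g/mm^2

0.1432 g/mm^2


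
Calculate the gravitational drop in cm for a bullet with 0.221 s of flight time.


drop = 0.5*g*t^2 = 0.5*9.81*0.221^2 = 0.239565 m ≈ 23.96 cm

23.96 cm


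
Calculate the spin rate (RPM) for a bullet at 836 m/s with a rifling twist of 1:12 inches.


twist_m = 12*0.0254 = 0.3048 m
spin = v/twist = 836/0.3048 = 2742.782 rev/s
RPM = spin*60 = 2742.782*60 ≈ 164567 RPM

164567 RPM


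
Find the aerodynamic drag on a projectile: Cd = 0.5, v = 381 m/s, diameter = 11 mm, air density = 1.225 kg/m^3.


A = pi*(d/2)^2 = pi*(11/2000)^2 = 9.50332e-05 m^2
Fd = 0.5*Cd*rho*A*v^2 = 0.5*0.5*1.225*9.50332e-05*381^2 = 4.225 N

4.225 N


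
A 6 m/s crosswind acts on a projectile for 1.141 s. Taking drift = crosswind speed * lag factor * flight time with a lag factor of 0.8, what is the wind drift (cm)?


drift = v_wind * lag * t = 6 * 0.8 * 1.141 = 5.4768 m ≈ 547.7 cm

547.7 cm


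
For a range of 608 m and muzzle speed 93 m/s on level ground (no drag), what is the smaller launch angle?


sin(2*theta) = R*g/v0^2 = 608*9.81/93^2 = 0.689615, theta = arcsin(0.689615)/2 = 21.8°

21.8 degrees


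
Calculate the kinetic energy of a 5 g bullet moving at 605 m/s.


E = 0.5*m*v^2 = 0.5*0.005*605^2 = 915.1 J

915.1 J


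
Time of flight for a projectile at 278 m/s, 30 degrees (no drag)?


T = 2*v0*sin(theta)/g = 2*278*sin(30°)/9.81 = 28.34 s

28.34 s


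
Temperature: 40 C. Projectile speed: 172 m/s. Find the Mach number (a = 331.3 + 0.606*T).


a = 331.3 + 0.606*(40) = 355.54 m/s
M = v/a = 172/355.54 = 0.4838

0.4838


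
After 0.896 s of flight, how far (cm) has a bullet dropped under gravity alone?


drop = 0.5*g*t^2 = 0.5*9.81*0.896^2 = 3.93781 m ≈ 393.8 cm

393.8 cm


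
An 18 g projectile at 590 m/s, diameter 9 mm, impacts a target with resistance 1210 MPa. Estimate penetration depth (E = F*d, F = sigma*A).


A = pi*(d/2)^2 = pi*(9/2)^2 = 63.6173 mm^2
E = 0.5*m*v^2 = 0.5*0.018*590^2 = 3132.9 J
depth = E/(sigma*A) = 3132.9 J / (1210 MPa * 63.6173 mm^2) = 3132.9/(1210 * 63.6173) m = 0.0406992 m ≈ 40.7 mm

40.7 mm


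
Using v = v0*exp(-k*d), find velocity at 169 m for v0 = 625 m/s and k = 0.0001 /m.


v = v0*exp(-k*d) = 625*exp(-0.0001*169) = 614.5 m/s

614.5 m/s


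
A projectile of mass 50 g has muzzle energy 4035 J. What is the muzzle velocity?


v = sqrt(2*E/m) = sqrt(2*4035/0.05) = 401.7 m/s

401.7 m/s


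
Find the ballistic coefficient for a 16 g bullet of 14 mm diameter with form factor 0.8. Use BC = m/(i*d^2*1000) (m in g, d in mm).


BC = m/(i*d^2*1000) = 16/(0.8 * 14^2 * 1000) = 0.000102

0.000102


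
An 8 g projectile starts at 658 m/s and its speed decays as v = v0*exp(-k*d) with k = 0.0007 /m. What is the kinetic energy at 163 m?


v = v0*exp(-k*d) = 658*exp(-0.0007*163) = 587.047 m/s
E = 0.5*m*v^2 = 0.5*0.008*587.047^2 = 1378 J

1378 J


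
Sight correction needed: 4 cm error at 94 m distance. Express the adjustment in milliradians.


1 mrad subtends 1 cm per 10 m of range, so adj = error_cm / (dist_m / 10) = 4 / (94/10) = 0.4255 mrad

0.4255 mrad


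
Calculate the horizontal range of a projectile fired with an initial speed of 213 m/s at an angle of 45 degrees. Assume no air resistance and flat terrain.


R = v0^2 * sin(2*theta) / g = 213^2 * sin(2*45°) / 9.81 = 4625 m

4625 m


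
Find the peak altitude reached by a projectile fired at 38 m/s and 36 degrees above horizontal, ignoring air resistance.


H = (v0*sin(theta))^2 / (2g) = (38*sin(36°))^2 / (2*9.81) = 25.43 m

25.43 m


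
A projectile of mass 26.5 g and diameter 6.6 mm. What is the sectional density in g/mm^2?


SD = m/d^2 = 26.5/6.6^2 = 0.6084 g/mm^2

0.6084 g/mm^2


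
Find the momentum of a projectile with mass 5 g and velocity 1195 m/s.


p = m*v = 0.005*1195 = 5.975 kg·m/s

5.975 kg·m/s


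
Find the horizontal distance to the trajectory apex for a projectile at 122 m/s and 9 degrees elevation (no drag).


R = v0^2*sin(2*theta)/g = 122^2*sin(2*9°)/9.81 = 468.849 m
apex_dist = R/2 = 468.849/2 = 234.4 m

234.4 m


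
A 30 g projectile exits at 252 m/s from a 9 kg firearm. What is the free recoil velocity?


v_recoil = m_p * v_p / m_gun = 0.03 * 252 / 9 = 0.84 m/s

0.84 m/s


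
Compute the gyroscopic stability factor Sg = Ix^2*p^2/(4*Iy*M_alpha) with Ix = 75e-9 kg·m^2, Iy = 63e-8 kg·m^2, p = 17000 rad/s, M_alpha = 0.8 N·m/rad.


Sg = Ix^2 * p^2 / (4 * Iy * M_alpha) = (75e-9)^2 * 17000^2 / (4 * 63e-8 * 0.8) = 0.8064

0.8064


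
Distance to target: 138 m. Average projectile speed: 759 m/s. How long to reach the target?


t = d/v = 138/759 = 0.1818 s

0.1818 s


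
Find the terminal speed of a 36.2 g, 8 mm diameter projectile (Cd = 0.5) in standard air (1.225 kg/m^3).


A = pi*(d/2)^2 = pi*(8/2000)^2 = 5.02655e-05 m^2
vt = sqrt(2mg/(Cd*rho*A)) = sqrt(2*0.0362*9.81/(0.5 * 1.225 * 5.02655e-05)) = 151.9 m/s

151.9 m/s


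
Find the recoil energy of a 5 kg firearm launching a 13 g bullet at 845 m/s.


v_r = m_p*v_p/m_gun = 0.013*845/5 = 2.197 m/s, E_r = 0.5*m_gun*v_r^2 = 0.5*5*2.197^2 = 12.07 J

12.07 J


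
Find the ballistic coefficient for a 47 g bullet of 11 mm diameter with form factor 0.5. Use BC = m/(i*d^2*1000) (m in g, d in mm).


BC = m/(i*d^2*1000) = 47/(0.5 * 11^2 * 1000) = 0.0007769

0.0007769


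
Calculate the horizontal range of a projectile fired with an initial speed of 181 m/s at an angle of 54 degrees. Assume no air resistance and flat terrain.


R = v0^2 * sin(2*theta) / g = 181^2 * sin(2*54°) / 9.81 = 3176 m

3176 m


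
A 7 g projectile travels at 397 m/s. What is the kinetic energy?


E = 0.5*m*v^2 = 0.5*0.007*397^2 = 551.6 J

551.6 J


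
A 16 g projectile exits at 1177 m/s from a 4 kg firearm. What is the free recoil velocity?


v_recoil = m_p * v_p / m_gun = 0.016 * 1177 / 4 = 4.708 m/s

4.708 m/s


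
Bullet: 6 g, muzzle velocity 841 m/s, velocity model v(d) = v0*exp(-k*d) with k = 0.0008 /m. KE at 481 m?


v = v0*exp(-k*d) = 841*exp(-0.0008*481) = 572.373 m/s
E = 0.5*m*v^2 = 0.5*0.006*572.373^2 = 982.8 J

982.8 J


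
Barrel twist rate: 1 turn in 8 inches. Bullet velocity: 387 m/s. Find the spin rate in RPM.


twist_m = 8*0.0254 = 0.2032 m
spin = v/twist = 387/0.2032 = 1904.528 rev/s
RPM = spin*60 = 1904.528*60 ≈ 114272 RPM

114272 RPM


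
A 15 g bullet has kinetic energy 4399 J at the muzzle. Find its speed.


v = sqrt(2*E/m) = sqrt(2*4399/0.015) = 765.9 m/s

765.9 m/s


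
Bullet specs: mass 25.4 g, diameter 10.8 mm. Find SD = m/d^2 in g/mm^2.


SD = m/d^2 = 25.4/10.8^2 = 0.2178 g/mm^2

0.2178 g/mm^2


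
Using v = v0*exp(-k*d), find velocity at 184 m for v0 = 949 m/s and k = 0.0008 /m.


v = v0*exp(-k*d) = 949*exp(-0.0008*184) = 819.1 m/s

819.1 m/s


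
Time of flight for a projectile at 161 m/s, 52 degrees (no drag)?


T = 2*v0*sin(theta)/g = 2*161*sin(52°)/9.81 = 25.87 s

25.87 s


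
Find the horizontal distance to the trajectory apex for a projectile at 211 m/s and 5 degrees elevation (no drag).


R = v0^2*sin(2*theta)/g = 211^2*sin(2*5°)/9.81 = 788.072 m
apex_dist = R/2 = 788.072/2 = 394 m

394 m


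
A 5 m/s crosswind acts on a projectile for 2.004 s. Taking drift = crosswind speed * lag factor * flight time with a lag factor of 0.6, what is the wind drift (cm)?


drift = v_wind * lag * t = 5 * 0.6 * 2.004 = 6.012 m ≈ 601.2 cm

601.2 cm


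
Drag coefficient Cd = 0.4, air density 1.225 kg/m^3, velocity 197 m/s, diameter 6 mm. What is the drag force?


A = pi*(d/2)^2 = pi*(6/2000)^2 = 2.82743e-05 m^2
Fd = 0.5*Cd*rho*A*v^2 = 0.5*0.4*1.225*2.82743e-05*197^2 = 0.2688 N

0.2688 N


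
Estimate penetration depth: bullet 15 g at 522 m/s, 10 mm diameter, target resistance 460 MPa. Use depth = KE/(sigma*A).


A = pi*(d/2)^2 = pi*(10/2)^2 = 78.5398 mm^2
E = 0.5*m*v^2 = 0.5*0.015*522^2 = 2043.63 J
depth = E/(sigma*A) = 2043.63 J / (460 MPa * 78.5398 mm^2) = 2043.63/(460 * 78.5398) m = 0.0565659 m ≈ 56.57 mm

56.57 mm


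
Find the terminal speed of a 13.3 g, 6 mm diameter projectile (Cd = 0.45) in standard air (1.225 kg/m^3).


A = pi*(d/2)^2 = pi*(6/2000)^2 = 2.82743e-05 m^2
vt = sqrt(2mg/(Cd*rho*A)) = sqrt(2*0.0133*9.81/(0.45 * 1.225 * 2.82743e-05)) = 129.4 m/s

129.4 m/s


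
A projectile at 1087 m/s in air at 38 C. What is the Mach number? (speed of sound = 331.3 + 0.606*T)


a = 331.3 + 0.606*(38) = 354.328 m/s
M = v/a = 1087/354.328 = 3.068

3.068


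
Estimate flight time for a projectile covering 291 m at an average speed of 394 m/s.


t = d/v = 291/394 = 0.7386 s

0.7386 s


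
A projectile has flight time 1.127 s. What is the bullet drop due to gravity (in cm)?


drop = 0.5*g*t^2 = 0.5*9.81*1.127^2 = 6.22998 m ≈ 623 cm

623 cm


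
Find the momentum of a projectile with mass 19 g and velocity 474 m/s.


p = m*v = 0.019*474 = 9.006 kg·m/s

9.006 kg·m/s


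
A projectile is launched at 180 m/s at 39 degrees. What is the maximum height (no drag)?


H = (v0*sin(theta))^2 / (2g) = (180*sin(39°))^2 / (2*9.81) = 654 m

654 m


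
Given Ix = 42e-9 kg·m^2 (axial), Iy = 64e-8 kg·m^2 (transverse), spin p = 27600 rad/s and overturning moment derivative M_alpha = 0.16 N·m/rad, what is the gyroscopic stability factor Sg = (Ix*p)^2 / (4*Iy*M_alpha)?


Sg = Ix^2 * p^2 / (4 * Iy * M_alpha) = (42e-9)^2 * 27600^2 / (4 * 64e-8 * 0.16) = 3.281

3.281


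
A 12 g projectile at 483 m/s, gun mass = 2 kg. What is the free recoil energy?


v_r = m_p*v_p/m_gun = 0.012*483/2 = 2.898 m/s, E_r = 0.5*m_gun*v_r^2 = 0.5*2*2.898^2 = 8.398 J

8.398 J


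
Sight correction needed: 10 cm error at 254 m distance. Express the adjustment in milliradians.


1 mrad subtends 1 cm per 10 m of range, so adj = error_cm / (dist_m / 10) = 10 / (254/10) = 0.3937 mrad

0.3937 mrad


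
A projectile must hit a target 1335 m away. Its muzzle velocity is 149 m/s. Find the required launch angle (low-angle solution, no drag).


sin(2*theta) = R*g/v0^2 = 1335*9.81/149^2 = 0.589899, theta = arcsin(0.589899)/2 = 18.07°

18.07 degrees


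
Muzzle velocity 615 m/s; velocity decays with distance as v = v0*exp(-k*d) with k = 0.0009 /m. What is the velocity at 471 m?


v = v0*exp(-k*d) = 615*exp(-0.0009*471) = 402.5 m/s

402.5 m/s


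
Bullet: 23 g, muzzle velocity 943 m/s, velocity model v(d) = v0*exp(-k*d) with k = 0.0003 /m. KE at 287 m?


v = v0*exp(-k*d) = 943*exp(-0.0003*287) = 865.205 m/s
E = 0.5*m*v^2 = 0.5*0.023*865.205^2 = 8609 J

8609 J


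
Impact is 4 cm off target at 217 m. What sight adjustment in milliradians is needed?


1 mrad subtends 1 cm per 10 m of range, so adj = error_cm / (dist_m / 10) = 4 / (217/10) = 0.1843 mrad

0.1843 mrad


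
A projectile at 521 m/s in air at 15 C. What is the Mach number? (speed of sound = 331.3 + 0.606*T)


a = 331.3 + 0.606*(15) = 340.39 m/s
M = v/a = 521/340.39 = 1.531

1.531


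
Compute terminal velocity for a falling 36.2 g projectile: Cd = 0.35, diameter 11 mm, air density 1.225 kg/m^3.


A = pi*(d/2)^2 = pi*(11/2000)^2 = 9.50332e-05 m^2
vt = sqrt(2mg/(Cd*rho*A)) = sqrt(2*0.0362*9.81/(0.35 * 1.225 * 9.50332e-05)) = 132 m/s

132 m/s


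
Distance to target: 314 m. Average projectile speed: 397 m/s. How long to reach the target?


t = d/v = 314/397 = 0.7909 s

0.7909 s


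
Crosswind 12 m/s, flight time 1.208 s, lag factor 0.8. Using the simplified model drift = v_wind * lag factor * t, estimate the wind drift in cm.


drift = v_wind * lag * t = 12 * 0.8 * 1.208 = 11.5968 m ≈ 1160 cm

1160 cm


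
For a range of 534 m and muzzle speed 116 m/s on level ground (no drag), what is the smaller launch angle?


sin(2*theta) = R*g/v0^2 = 534*9.81/116^2 = 0.389309, theta = arcsin(0.389309)/2 = 11.46°

11.46 degrees


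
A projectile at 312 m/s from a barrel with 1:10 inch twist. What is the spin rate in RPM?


twist_m = 10*0.0254 = 0.254 m
spin = v/twist = 312/0.254 = 1228.346 rev/s
RPM = spin*60 = 1228.346*60 ≈ 73701 RPM

73701 RPM


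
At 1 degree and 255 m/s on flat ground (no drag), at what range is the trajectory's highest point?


R = v0^2*sin(2*theta)/g = 255^2*sin(2*1°)/9.81 = 231.329 m
apex_dist = R/2 = 231.329/2 = 115.7 m

115.7 m


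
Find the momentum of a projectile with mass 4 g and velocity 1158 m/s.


p = m*v = 0.004*1158 = 4.632 kg·m/s

4.632 kg·m/s


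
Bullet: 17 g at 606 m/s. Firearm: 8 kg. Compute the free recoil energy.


v_r = m_p*v_p/m_gun = 0.017*606/8 = 1.28775 m/s, E_r = 0.5*m_gun*v_r^2 = 0.5*8*1.28775^2 = 6.633 J

6.633 J


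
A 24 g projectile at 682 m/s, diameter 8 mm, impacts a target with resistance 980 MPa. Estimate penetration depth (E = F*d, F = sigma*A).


A = pi*(d/2)^2 = pi*(8/2)^2 = 50.2655 mm^2
E = 0.5*m*v^2 = 0.5*0.024*682^2 = 5581.49 J
depth = E/(sigma*A) = 5581.49 J / (980 MPa * 50.2655 mm^2) = 5581.49/(980 * 50.2655) m = 0.113306 m ≈ 113.3 mm

113.3 mm


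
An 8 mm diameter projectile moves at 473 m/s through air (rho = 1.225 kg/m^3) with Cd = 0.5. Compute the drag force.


A = pi*(d/2)^2 = pi*(8/2000)^2 = 5.02655e-05 m^2
Fd = 0.5*Cd*rho*A*v^2 = 0.5*0.5*1.225*5.02655e-05*473^2 = 3.444 N

3.444 N


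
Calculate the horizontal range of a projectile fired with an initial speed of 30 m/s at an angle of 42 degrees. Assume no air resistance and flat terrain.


R = v0^2 * sin(2*theta) / g = 30^2 * sin(2*42°) / 9.81 = 91.24 m

91.24 m


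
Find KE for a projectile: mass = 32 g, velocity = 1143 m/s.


E = 0.5*m*v^2 = 0.5*0.032*1143^2 = 20903 J

20903 J


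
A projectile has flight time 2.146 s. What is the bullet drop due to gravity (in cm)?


drop = 0.5*g*t^2 = 0.5*9.81*2.146^2 = 22.5891 m ≈ 2259 cm

2259 cm


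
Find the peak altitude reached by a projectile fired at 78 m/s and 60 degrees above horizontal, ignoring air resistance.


H = (v0*sin(theta))^2 / (2g) = (78*sin(60°))^2 / (2*9.81) = 232.6 m

232.6 m


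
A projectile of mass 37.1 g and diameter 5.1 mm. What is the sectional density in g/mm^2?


SD = m/d^2 = 37.1/5.1^2 = 1.426 g/mm^2

1.426 g/mm^2


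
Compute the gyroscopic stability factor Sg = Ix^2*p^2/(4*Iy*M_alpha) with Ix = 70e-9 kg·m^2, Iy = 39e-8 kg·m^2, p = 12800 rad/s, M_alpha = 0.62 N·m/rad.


Sg = Ix^2 * p^2 / (4 * Iy * M_alpha) = (70e-9)^2 * 12800^2 / (4 * 39e-8 * 0.62) = 0.83

0.83


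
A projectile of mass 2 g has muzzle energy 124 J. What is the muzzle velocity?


v = sqrt(2*E/m) = sqrt(2*124/0.002) = 352.1 m/s

352.1 m/s


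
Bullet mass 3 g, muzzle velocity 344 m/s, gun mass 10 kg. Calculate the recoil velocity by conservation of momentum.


v_recoil = m_p * v_p / m_gun = 0.003 * 344 / 10 = 0.1032 m/s

0.1032 m/s


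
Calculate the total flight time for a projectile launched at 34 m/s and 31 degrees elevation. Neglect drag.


T = 2*v0*sin(theta)/g = 2*34*sin(31°)/9.81 = 3.57 s

3.57 s


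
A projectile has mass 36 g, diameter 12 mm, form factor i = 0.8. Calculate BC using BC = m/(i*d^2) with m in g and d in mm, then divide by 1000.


BC = m/(i*d^2*1000) = 36/(0.8 * 12^2 * 1000) = 0.0003125

0.0003125


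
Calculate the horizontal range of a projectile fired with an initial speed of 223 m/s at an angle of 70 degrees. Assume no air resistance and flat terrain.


R = v0^2 * sin(2*theta) / g = 223^2 * sin(2*70°) / 9.81 = 3258 m

3258 m


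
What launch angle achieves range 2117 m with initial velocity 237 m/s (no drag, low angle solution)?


sin(2*theta) = R*g/v0^2 = 2117*9.81/237^2 = 0.369737, theta = arcsin(0.369737)/2 = 10.85°

10.85 degrees


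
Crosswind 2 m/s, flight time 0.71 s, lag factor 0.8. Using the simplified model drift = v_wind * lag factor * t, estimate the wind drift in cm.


drift = v_wind * lag * t = 2 * 0.8 * 0.71 = 1.136 m ≈ 113.6 cm

113.6 cm


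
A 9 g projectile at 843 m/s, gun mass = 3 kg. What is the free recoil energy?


v_r = m_p*v_p/m_gun = 0.009*843/3 = 2.529 m/s, E_r = 0.5*m_gun*v_r^2 = 0.5*3*2.529^2 = 9.594 J

9.594 J


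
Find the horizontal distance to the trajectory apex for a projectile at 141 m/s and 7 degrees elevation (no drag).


R = v0^2*sin(2*theta)/g = 141^2*sin(2*7°)/9.81 = 490.28 m
apex_dist = R/2 = 490.28/2 = 245.1 m

245.1 m


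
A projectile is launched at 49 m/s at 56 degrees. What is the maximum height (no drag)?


H = (v0*sin(theta))^2 / (2g) = (49*sin(56°))^2 / (2*9.81) = 84.11 m

84.11 m


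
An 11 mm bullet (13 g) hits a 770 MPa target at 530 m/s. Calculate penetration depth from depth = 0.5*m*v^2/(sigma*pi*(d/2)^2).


A = pi*(d/2)^2 = pi*(11/2)^2 = 95.0332 mm^2
E = 0.5*m*v^2 = 0.5*0.013*530^2 = 1825.85 J
depth = E/(sigma*A) = 1825.85 J / (770 MPa * 95.0332 mm^2) = 1825.85/(770 * 95.0332) m = 0.0249516 m ≈ 24.95 mm

24.95 mm


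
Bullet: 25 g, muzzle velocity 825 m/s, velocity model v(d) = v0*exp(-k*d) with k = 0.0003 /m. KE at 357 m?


v = v0*exp(-k*d) = 825*exp(-0.0003*357) = 741.21 m/s
E = 0.5*m*v^2 = 0.5*0.025*741.21^2 = 6867 J

6867 J


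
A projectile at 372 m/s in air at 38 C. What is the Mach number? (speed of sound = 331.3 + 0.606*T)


a = 331.3 + 0.606*(38) = 354.328 m/s
M = v/a = 372/354.328 = 1.05

1.05


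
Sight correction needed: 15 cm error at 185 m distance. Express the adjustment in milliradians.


1 mrad subtends 1 cm per 10 m of range, so adj = error_cm / (dist_m / 10) = 15 / (185/10) = 0.8108 mrad

0.8108 mrad


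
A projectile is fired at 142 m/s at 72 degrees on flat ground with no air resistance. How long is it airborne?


T = 2*v0*sin(theta)/g = 2*142*sin(72°)/9.81 = 27.53 s

27.53 s


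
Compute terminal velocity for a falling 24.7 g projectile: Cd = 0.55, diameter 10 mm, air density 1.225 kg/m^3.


A = pi*(d/2)^2 = pi*(10/2000)^2 = 7.85398e-05 m^2
vt = sqrt(2mg/(Cd*rho*A)) = sqrt(2*0.0247*9.81/(0.55 * 1.225 * 7.85398e-05)) = 95.7 m/s

95.7 m/s


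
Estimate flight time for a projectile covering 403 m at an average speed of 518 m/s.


t = d/v = 403/518 = 0.778 s

0.778 s


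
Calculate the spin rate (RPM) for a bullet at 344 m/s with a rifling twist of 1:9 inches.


twist_m = 9*0.0254 = 0.2286 m
spin = v/twist = 344/0.2286 = 1504.812 rev/s
RPM = spin*60 = 1504.812*60 ≈ 90289 RPM

90289 RPM


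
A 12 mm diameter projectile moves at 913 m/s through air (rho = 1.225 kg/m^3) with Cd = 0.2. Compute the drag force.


A = pi*(d/2)^2 = pi*(12/2000)^2 = 1.13097e-04 m^2
Fd = 0.5*Cd*rho*A*v^2 = 0.5*0.2*1.225*1.13097e-04*913^2 = 11.55 N

11.55 N


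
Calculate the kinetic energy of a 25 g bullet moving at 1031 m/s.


E = 0.5*m*v^2 = 0.5*0.025*1031^2 = 13287 J

13287 J


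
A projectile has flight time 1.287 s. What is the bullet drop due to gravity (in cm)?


drop = 0.5*g*t^2 = 0.5*9.81*1.287^2 = 8.12449 m ≈ 812.4 cm

812.4 cm


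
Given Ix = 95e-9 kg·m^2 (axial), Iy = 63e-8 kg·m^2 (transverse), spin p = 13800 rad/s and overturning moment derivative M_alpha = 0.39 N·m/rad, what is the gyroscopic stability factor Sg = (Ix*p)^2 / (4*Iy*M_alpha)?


Sg = Ix^2 * p^2 / (4 * Iy * M_alpha) = (95e-9)^2 * 13800^2 / (4 * 63e-8 * 0.39) = 1.749

1.749


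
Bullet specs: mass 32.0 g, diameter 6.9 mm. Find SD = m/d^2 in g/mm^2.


SD = m/d^2 = 32.0/6.9^2 = 0.6721 g/mm^2

0.6721 g/mm^2


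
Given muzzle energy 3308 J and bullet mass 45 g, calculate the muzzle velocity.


v = sqrt(2*E/m) = sqrt(2*3308/0.045) = 383.4 m/s

383.4 m/s


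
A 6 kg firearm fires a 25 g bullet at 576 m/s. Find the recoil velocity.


v_recoil = m_p * v_p / m_gun = 0.025 * 576 / 6 = 2.4 m/s

2.4 m/s


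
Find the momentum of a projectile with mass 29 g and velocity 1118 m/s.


p = m*v = 0.029*1118 = 32.42 kg·m/s

32.42 kg·m/s


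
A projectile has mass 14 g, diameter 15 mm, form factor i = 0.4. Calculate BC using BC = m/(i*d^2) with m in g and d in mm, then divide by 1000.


BC = m/(i*d^2*1000) = 14/(0.4 * 15^2 * 1000) = 0.0001556

0.0001556


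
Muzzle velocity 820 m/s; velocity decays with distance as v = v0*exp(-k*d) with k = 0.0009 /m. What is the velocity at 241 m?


v = v0*exp(-k*d) = 820*exp(-0.0009*241) = 660.1 m/s

660.1 m/s
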